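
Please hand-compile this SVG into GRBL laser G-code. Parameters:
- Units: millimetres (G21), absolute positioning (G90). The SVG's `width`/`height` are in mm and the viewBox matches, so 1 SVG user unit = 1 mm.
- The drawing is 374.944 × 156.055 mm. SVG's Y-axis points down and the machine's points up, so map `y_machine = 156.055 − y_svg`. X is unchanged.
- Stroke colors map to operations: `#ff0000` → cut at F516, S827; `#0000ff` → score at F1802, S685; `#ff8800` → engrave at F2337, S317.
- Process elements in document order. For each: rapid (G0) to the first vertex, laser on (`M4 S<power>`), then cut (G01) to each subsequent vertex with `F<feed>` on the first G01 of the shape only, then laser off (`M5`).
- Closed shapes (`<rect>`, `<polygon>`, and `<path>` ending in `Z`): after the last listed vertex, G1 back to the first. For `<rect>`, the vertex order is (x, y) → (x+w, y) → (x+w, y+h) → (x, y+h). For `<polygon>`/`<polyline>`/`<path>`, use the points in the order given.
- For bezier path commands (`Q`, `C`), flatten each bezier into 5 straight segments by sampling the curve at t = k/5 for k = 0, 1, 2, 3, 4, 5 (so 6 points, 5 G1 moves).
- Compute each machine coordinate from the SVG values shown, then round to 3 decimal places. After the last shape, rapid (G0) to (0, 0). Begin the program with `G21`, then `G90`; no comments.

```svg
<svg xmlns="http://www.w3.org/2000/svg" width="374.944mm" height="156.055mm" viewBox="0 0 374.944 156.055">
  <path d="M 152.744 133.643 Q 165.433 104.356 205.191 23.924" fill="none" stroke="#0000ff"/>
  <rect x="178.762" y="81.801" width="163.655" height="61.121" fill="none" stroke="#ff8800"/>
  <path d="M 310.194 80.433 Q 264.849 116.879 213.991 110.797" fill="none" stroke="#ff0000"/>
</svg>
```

G21
G90
G0 X152.744 Y22.412
M4 S685
G01 X158.902 Y36.173 F1802
G01 X167.226 Y54.025
G01 X177.716 Y75.969
G01 X190.371 Y102.004
G01 X205.191 Y132.131
M5
G0 X178.762 Y74.254
M4 S317
G01 X342.417 Y74.254 F2337
G01 X342.417 Y13.133
G01 X178.762 Y13.133
G01 X178.762 Y74.254
M5
G0 X310.194 Y75.622
M4 S827
G01 X291.835 Y62.745 F516
G01 X273.036 Y53.270
G01 X253.795 Y47.197
G01 X234.114 Y44.526
G01 X213.991 Y45.258
M5
G0 X0.000 Y0.000

Since the viewBox matches the mm dimensions, user units are millimetres directly. The only transform is the Y-flip y_m = 156.055 − y_svg.

Shape 1 is a quadratic bezier drawn with `<path>`. Its stroke #0000ff means score at S685, F1802. After flipping Y the toolpath is (152.744,22.412) → (158.902,36.173) → (167.226,54.025) → (177.716,75.969) → (190.371,102.004) → (205.191,132.131).

Shape 2 is a rectangle drawn with `<rect>`. Its stroke #ff8800 means engrave at S317, F2337. After flipping Y the toolpath is (178.762,74.254) → (342.417,74.254) → (342.417,13.133) → (178.762,13.133) → (178.762,74.254), returning to the start.

Shape 3 is a quadratic bezier drawn with `<path>`. Its stroke #ff0000 means cut at S827, F516. After flipping Y the toolpath is (310.194,75.622) → (291.835,62.745) → (273.036,53.270) → (253.795,47.197) → (234.114,44.526) → (213.991,45.258).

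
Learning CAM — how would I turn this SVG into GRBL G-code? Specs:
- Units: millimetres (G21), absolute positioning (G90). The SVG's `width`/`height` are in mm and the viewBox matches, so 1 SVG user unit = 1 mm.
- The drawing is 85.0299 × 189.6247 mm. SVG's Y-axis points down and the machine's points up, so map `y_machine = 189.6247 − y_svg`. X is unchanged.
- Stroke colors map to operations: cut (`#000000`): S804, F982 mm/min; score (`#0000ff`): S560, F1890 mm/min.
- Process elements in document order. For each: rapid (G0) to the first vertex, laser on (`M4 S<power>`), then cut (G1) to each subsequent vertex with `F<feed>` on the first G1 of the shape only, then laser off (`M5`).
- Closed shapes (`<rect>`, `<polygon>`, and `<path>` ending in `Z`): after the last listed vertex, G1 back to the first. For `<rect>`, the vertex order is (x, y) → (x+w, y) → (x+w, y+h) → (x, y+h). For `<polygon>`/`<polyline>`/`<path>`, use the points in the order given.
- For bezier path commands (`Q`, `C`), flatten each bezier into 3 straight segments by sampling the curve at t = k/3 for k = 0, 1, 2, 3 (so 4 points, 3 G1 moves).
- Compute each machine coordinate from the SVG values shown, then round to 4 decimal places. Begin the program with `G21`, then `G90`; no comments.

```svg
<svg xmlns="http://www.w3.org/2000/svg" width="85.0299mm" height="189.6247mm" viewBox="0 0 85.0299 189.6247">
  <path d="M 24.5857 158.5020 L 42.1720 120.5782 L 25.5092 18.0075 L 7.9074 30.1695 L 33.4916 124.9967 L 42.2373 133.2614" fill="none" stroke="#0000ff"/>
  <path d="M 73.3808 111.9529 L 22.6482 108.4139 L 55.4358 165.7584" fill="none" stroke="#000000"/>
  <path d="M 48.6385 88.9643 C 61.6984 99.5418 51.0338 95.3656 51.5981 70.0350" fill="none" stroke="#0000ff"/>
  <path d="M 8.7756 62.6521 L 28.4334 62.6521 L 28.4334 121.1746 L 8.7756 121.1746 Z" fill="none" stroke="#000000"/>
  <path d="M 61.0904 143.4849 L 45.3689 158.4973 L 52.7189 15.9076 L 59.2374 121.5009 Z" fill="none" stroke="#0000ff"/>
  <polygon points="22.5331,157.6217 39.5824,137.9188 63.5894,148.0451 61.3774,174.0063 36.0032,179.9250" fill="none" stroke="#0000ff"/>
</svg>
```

G21
G90
G0 X24.5857 Y31.1227
M4 S560
G1 X42.1720 Y69.0465 F1890
G1 X25.5092 Y171.6172
G1 X7.9074 Y159.4552
G1 X33.4916 Y64.6280
G1 X42.2373 Y56.3633
M5
G0 X73.3808 Y77.6718
M4 S804
G1 X22.6482 Y81.2108 F982
G1 X55.4358 Y23.8663
M5
G0 X48.6385 Y100.6604
M4 S560
G1 X55.0848 Y95.2379 F1890
G1 X53.4822 Y101.0735
G1 X51.5981 Y119.5897
M5
G0 X8.7756 Y126.9726
M4 S804
G1 X28.4334 Y126.9726 F982
G1 X28.4334 Y68.4501
G1 X8.7756 Y68.4501
G1 X8.7756 Y126.9726
M5
G0 X61.0904 Y46.1398
M4 S560
G1 X45.3689 Y31.1274 F1890
G1 X52.7189 Y173.7171
G1 X59.2374 Y68.1238
G1 X61.0904 Y46.1398
M5
G0 X22.5331 Y32.0030
M4 S560
G1 X39.5824 Y51.7059 F1890
G1 X63.5894 Y41.5796
G1 X61.3774 Y15.6184
G1 X36.0032 Y9.6997
G1 X22.5331 Y32.0030
M5

Since the viewBox matches the mm dimensions, user units are millimetres directly. The only transform is the Y-flip y_m = 189.6247 − y_svg.

Shape 1 is a open polyline drawn with `<path>`. Its stroke #0000ff means score at S560, F1890. After flipping Y the toolpath is (24.5857,31.1227) → (42.1720,69.0465) → (25.5092,171.6172) → (7.9074,159.4552) → (33.4916,64.6280) → (42.2373,56.3633).

Shape 2 is a open polyline drawn with `<path>`. Its stroke #000000 means cut at S804, F982. After flipping Y the toolpath is (73.3808,77.6718) → (22.6482,81.2108) → (55.4358,23.8663).

Shape 3 is a cubic bezier drawn with `<path>`. Its stroke #0000ff means score at S560, F1890. After flipping Y the toolpath is (48.6385,100.6604) → (55.0848,95.2379) → (53.4822,101.0735) → (51.5981,119.5897).

Shape 4 is a rectangle drawn with `<path>`. Its stroke #000000 means cut at S804, F982. After flipping Y the toolpath is (8.7756,126.9726) → (28.4334,126.9726) → (28.4334,68.4501) → (8.7756,68.4501) → (8.7756,126.9726), returning to the start.

Shape 5 is a closed polygon drawn with `<path>`. Its stroke #0000ff means score at S560, F1890. After flipping Y the toolpath is (61.0904,46.1398) → (45.3689,31.1274) → (52.7189,173.7171) → (59.2374,68.1238) → (61.0904,46.1398), returning to the start.

Shape 6 is a regular polygon drawn with `<polygon>`. Its stroke #0000ff means score at S560, F1890. After flipping Y the toolpath is (22.5331,32.0030) → (39.5824,51.7059) → (63.5894,41.5796) → (61.3774,15.6184) → (36.0032,9.6997) → (22.5331,32.0030), returning to the start.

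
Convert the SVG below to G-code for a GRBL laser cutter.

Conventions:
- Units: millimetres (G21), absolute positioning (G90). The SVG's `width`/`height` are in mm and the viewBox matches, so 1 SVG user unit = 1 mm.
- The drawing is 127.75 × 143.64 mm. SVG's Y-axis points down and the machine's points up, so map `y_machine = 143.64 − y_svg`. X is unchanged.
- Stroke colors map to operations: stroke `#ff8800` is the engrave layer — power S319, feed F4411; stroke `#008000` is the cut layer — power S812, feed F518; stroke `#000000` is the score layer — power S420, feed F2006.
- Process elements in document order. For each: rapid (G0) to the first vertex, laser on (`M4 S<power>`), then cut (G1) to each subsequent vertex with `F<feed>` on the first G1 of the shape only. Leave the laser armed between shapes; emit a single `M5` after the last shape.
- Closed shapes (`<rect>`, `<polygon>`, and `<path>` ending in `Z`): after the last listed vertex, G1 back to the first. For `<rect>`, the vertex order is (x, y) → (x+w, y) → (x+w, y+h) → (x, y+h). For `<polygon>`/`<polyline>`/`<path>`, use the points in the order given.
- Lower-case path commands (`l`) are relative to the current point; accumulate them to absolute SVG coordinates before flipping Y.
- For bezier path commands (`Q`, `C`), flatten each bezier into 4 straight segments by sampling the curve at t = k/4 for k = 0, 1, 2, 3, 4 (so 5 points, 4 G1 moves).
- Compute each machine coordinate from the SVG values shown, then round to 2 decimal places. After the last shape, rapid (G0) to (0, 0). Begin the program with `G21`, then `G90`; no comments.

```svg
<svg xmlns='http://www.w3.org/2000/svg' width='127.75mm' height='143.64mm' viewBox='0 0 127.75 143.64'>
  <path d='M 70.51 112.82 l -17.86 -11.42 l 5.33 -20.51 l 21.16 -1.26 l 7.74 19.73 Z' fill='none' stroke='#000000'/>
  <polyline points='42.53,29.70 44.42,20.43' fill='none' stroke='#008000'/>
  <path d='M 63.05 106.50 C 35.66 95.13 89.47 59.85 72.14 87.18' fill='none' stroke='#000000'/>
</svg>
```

viewBox `0 0 127.75 143.64` with mm width/height → 1 unit = 1 mm. Flip: y_m = 143.64 − y_svg.

**Shape 1** — `<path>` regular polygon, stroke `#000000` → score (S420, F2006). Machine vertices: (70.51,30.82) → (52.65,42.24) → (57.98,62.75) → (79.14,64.01) → (86.88,44.28) → (70.51,30.82). Closed: final G1 returns to the first vertex.

**Shape 2** — `<polyline>` line segment, stroke `#008000` → cut (S812, F518). Machine vertices: (42.53,113.94) → (44.42,123.21). Open path.

**Shape 3** — `<path>` cubic bezier, stroke `#000000` → score (S420, F2006). Control points (SVG): P0=(63.05,106.50), P1=(35.66,95.13), P2=(89.47,59.85), P3=(72.14,87.18); sampled at t=k/4. Machine vertices: (63.05,37.14) → (55.35,48.80) → (63.82,61.31) → (74.18,66.57) → (72.14,56.46). Open path.

G21
G90
G0 X70.51 Y30.82
M4 S420
G1 X52.65 Y42.24 F2006
G1 X57.98 Y62.75
G1 X79.14 Y64.01
G1 X86.88 Y44.28
G1 X70.51 Y30.82
G0 X42.53 Y113.94
M4 S812
G1 X44.42 Y123.21 F518
G0 X63.05 Y37.14
M4 S420
G1 X55.35 Y48.80 F2006
G1 X63.82 Y61.31
G1 X74.18 Y66.57
G1 X72.14 Y56.46
M5
G0 X0.00 Y0.00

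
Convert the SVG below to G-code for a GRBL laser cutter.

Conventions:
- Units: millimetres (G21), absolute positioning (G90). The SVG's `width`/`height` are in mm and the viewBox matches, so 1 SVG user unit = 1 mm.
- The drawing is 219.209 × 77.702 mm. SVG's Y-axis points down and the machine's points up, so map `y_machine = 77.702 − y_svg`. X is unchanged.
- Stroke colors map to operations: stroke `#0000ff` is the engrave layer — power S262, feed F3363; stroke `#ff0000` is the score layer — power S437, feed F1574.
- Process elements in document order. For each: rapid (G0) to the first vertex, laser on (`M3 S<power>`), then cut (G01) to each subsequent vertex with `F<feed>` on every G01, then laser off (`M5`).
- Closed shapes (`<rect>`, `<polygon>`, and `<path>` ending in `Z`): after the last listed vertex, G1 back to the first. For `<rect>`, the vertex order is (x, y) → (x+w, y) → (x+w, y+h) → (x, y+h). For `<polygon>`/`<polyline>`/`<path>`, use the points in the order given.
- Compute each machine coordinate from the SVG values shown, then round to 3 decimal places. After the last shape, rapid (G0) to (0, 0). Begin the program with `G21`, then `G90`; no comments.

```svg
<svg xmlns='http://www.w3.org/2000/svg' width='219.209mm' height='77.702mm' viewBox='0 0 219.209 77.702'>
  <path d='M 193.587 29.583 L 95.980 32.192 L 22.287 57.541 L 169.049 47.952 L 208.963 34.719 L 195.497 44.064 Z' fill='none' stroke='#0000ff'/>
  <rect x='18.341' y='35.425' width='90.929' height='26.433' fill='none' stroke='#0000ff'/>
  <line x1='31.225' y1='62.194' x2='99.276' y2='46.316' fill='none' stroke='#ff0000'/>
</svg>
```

Since the viewBox matches the mm dimensions, user units are millimetres directly. The only transform is the Y-flip y_m = 77.702 − y_svg.

Shape 1 is a closed polygon drawn with `<path>`. Its stroke #0000ff means engrave at S262, F3363. After flipping Y the toolpath is (193.587,48.119) → (95.980,45.510) → (22.287,20.161) → (169.049,29.750) → (208.963,42.983) → (195.497,33.638) → (193.587,48.119), returning to the start.

Shape 2 is a rectangle drawn with `<rect>`. Its stroke #0000ff means engrave at S262, F3363. After flipping Y the toolpath is (18.341,42.277) → (109.270,42.277) → (109.270,15.844) → (18.341,15.844) → (18.341,42.277), returning to the start.

Shape 3 is a line segment drawn with `<line>`. Its stroke #ff0000 means score at S437, F1574. After flipping Y the toolpath is (31.225,15.508) → (99.276,31.386).

G21
G90
G0 X193.587 Y48.119
M3 S262
G01 X95.980 Y45.510 F3363
G01 X22.287 Y20.161 F3363
G01 X169.049 Y29.750 F3363
G01 X208.963 Y42.983 F3363
G01 X195.497 Y33.638 F3363
G01 X193.587 Y48.119 F3363
M5
G0 X18.341 Y42.277
M3 S262
G01 X109.270 Y42.277 F3363
G01 X109.270 Y15.844 F3363
G01 X18.341 Y15.844 F3363
G01 X18.341 Y42.277 F3363
M5
G0 X31.225 Y15.508
M3 S437
G01 X99.276 Y31.386 F1574
M5
G0 X0.000 Y0.000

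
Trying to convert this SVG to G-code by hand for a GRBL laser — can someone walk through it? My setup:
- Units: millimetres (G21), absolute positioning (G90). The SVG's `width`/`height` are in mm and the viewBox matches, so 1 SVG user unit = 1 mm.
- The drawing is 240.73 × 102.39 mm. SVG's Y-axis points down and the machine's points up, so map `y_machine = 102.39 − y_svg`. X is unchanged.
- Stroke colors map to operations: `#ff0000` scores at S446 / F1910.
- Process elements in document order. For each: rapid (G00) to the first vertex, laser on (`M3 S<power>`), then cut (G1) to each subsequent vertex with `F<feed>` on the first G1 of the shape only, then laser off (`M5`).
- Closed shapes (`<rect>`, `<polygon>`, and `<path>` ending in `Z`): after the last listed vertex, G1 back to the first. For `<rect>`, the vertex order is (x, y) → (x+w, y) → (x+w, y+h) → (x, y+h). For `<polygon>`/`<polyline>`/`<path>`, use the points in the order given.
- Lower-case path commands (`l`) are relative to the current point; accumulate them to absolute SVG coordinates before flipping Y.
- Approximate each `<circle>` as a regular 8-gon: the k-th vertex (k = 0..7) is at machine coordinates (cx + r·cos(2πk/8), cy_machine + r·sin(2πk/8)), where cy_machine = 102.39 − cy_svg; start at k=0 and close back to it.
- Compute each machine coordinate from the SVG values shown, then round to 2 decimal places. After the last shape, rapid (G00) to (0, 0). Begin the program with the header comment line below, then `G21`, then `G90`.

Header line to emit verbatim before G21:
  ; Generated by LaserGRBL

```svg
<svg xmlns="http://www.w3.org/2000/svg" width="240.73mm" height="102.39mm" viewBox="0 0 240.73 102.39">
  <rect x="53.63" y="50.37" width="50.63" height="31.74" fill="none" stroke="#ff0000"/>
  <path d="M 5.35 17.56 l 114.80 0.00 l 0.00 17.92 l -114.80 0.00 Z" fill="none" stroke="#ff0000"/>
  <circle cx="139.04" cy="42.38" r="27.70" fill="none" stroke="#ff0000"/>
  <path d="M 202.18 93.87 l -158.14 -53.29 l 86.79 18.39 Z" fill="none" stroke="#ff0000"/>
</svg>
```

Since the viewBox matches the mm dimensions, user units are millimetres directly. The only transform is the Y-flip y_m = 102.39 − y_svg.

Shape 1 is a rectangle drawn with `<rect>`. Its stroke #ff0000 means score at S446, F1910. After flipping Y the toolpath is (53.63,52.02) → (104.26,52.02) → (104.26,20.28) → (53.63,20.28) → (53.63,52.02), returning to the start.

Shape 2 is a rectangle drawn with `<path>`. Its stroke #ff0000 means score at S446, F1910. After flipping Y the toolpath is (5.35,84.83) → (120.15,84.83) → (120.15,66.91) → (5.35,66.91) → (5.35,84.83), returning to the start.

Shape 3 is a circle drawn with `<circle>`. Its stroke #ff0000 means score at S446, F1910. After flipping Y the toolpath is (166.74,60.01) → (158.63,79.60) → (139.04,87.71) → (119.45,79.60) → (111.34,60.01) → (119.45,40.42) → (139.04,32.31) → (158.63,40.42) → (166.74,60.01), returning to the start.

Shape 4 is a closed polygon drawn with `<path>`. Its stroke #ff0000 means score at S446, F1910. After flipping Y the toolpath is (202.18,8.52) → (44.04,61.81) → (130.83,43.42) → (202.18,8.52), returning to the start.

; Generated by LaserGRBL
G21
G90
G00 X53.63 Y52.02
M3 S446
G1 X104.26 Y52.02 F1910
G1 X104.26 Y20.28
G1 X53.63 Y20.28
G1 X53.63 Y52.02
M5
G00 X5.35 Y84.83
M3 S446
G1 X120.15 Y84.83 F1910
G1 X120.15 Y66.91
G1 X5.35 Y66.91
G1 X5.35 Y84.83
M5
G00 X166.74 Y60.01
M3 S446
G1 X158.63 Y79.60 F1910
G1 X139.04 Y87.71
G1 X119.45 Y79.60
G1 X111.34 Y60.01
G1 X119.45 Y40.42
G1 X139.04 Y32.31
G1 X158.63 Y40.42
G1 X166.74 Y60.01
M5
G00 X202.18 Y8.52
M3 S446
G1 X44.04 Y61.81 F1910
G1 X130.83 Y43.42
G1 X202.18 Y8.52
M5
G00 X0.00 Y0.00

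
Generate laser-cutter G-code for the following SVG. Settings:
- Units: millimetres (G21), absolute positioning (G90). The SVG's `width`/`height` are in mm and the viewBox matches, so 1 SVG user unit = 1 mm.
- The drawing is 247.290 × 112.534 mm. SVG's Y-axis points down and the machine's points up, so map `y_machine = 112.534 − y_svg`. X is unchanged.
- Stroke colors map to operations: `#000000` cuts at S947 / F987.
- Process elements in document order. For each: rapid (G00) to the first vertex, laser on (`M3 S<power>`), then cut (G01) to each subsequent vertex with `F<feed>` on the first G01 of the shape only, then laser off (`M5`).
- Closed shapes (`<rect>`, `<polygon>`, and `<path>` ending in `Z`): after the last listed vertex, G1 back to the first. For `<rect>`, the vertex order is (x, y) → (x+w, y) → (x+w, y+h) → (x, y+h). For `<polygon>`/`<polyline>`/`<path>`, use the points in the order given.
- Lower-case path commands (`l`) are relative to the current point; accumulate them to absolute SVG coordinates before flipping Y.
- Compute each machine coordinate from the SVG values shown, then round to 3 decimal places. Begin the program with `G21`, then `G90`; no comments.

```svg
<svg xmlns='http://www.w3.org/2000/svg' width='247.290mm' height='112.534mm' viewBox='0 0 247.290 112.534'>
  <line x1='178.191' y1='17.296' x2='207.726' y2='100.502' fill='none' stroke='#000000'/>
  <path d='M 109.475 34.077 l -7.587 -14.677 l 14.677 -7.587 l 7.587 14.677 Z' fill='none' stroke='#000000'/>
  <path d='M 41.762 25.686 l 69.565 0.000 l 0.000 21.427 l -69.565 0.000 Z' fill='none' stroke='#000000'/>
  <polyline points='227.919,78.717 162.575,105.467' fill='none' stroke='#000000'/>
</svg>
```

G21
G90
G00 X178.191 Y95.238
M3 S947
G01 X207.726 Y12.032 F987
M5
G00 X109.475 Y78.457
M3 S947
G01 X101.888 Y93.134 F987
G01 X116.565 Y100.721
G01 X124.152 Y86.044
G01 X109.475 Y78.457
M5
G00 X41.762 Y86.848
M3 S947
G01 X111.327 Y86.848 F987
G01 X111.327 Y65.421
G01 X41.762 Y65.421
G01 X41.762 Y86.848
M5
G00 X227.919 Y33.817
M3 S947
G01 X162.575 Y7.067 F987
M5

1 u = 1 mm; y_m = 112.534 − y.

[1] `<line>` line segment, #000000→cut S947 F987: (178.191,95.238) → (207.726,12.032)

[2] `<path>` regular polygon, #000000→cut S947 F987: (109.475,78.457) → (101.888,93.134) → (116.565,100.721) → (124.152,86.044) → (109.475,78.457) (closed)

[3] `<path>` rectangle, #000000→cut S947 F987: (41.762,86.848) → (111.327,86.848) → (111.327,65.421) → (41.762,65.421) → (41.762,86.848) (closed)

[4] `<polyline>` line segment, #000000→cut S947 F987: (227.919,33.817) → (162.575,7.067)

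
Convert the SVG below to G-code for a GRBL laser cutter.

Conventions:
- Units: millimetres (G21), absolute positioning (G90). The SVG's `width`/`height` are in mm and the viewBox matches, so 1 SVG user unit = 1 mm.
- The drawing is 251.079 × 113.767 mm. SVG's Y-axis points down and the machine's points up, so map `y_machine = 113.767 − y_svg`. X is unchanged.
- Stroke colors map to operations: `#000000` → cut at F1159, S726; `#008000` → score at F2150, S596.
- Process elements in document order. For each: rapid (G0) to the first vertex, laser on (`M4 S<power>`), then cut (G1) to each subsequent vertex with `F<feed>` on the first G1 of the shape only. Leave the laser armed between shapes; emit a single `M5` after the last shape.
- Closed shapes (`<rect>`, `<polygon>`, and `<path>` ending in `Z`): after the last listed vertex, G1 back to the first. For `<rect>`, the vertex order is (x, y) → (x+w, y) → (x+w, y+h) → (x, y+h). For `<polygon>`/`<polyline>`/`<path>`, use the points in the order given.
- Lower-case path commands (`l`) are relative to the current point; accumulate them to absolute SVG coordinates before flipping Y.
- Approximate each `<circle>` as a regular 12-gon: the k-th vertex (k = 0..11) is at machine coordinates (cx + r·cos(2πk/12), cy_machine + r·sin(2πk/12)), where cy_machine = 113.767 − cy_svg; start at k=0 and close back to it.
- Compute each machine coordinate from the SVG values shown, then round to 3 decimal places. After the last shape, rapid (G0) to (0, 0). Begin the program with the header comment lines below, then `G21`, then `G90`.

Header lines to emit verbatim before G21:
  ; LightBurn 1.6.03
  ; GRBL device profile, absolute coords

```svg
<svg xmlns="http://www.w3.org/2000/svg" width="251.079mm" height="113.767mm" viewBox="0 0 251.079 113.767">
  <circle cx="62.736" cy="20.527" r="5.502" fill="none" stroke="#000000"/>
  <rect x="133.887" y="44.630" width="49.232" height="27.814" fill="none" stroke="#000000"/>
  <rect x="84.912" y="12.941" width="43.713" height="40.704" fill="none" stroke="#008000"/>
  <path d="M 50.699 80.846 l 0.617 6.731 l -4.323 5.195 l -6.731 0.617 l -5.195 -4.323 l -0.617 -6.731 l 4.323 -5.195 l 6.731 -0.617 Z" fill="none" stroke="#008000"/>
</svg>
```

; LightBurn 1.6.03
; GRBL device profile, absolute coords
G21
G90
G0 X68.238 Y93.240
M4 S726
G1 X67.501 Y95.991 F1159
G1 X65.487 Y98.005
G1 X62.736 Y98.742
G1 X59.985 Y98.005
G1 X57.971 Y95.991
G1 X57.234 Y93.240
G1 X57.971 Y90.489
G1 X59.985 Y88.475
G1 X62.736 Y87.738
G1 X65.487 Y88.475
G1 X67.501 Y90.489
G1 X68.238 Y93.240
G0 X133.887 Y69.137
M4 S726
G1 X183.119 Y69.137 F1159
G1 X183.119 Y41.323
G1 X133.887 Y41.323
G1 X133.887 Y69.137
G0 X84.912 Y100.826
M4 S596
G1 X128.625 Y100.826 F2150
G1 X128.625 Y60.122
G1 X84.912 Y60.122
G1 X84.912 Y100.826
G0 X50.699 Y32.921
M4 S596
G1 X51.316 Y26.190 F2150
G1 X46.993 Y20.995
G1 X40.262 Y20.378
G1 X35.067 Y24.701
G1 X34.450 Y31.432
G1 X38.773 Y36.627
G1 X45.504 Y37.244
G1 X50.699 Y32.921
M5
G0 X0.000 Y0.000

1 u = 1 mm; y_m = 113.767 − y.

[1] `<circle>` circle, #000000→cut S726 F1159: (68.238,93.240) → (67.501,95.991) → (65.487,98.005) → (62.736,98.742) → (59.985,98.005) → (57.971,95.991) → (57.234,93.240) → (57.971,90.489) → (59.985,88.475) → (62.736,87.738) → (65.487,88.475) → (67.501,90.489) → (68.238,93.240) (closed)

[2] `<rect>` rectangle, #000000→cut S726 F1159: (133.887,69.137) → (183.119,69.137) → (183.119,41.323) → (133.887,41.323) → (133.887,69.137) (closed)

[3] `<rect>` rectangle, #008000→score S596 F2150: (84.912,100.826) → (128.625,100.826) → (128.625,60.122) → (84.912,60.122) → (84.912,100.826) (closed)

[4] `<path>` regular polygon, #008000→score S596 F2150: (50.699,32.921) → (51.316,26.190) → (46.993,20.995) → (40.262,20.378) → (35.067,24.701) → (34.450,31.432) → (38.773,36.627) → (45.504,37.244) → (50.699,32.921) (closed)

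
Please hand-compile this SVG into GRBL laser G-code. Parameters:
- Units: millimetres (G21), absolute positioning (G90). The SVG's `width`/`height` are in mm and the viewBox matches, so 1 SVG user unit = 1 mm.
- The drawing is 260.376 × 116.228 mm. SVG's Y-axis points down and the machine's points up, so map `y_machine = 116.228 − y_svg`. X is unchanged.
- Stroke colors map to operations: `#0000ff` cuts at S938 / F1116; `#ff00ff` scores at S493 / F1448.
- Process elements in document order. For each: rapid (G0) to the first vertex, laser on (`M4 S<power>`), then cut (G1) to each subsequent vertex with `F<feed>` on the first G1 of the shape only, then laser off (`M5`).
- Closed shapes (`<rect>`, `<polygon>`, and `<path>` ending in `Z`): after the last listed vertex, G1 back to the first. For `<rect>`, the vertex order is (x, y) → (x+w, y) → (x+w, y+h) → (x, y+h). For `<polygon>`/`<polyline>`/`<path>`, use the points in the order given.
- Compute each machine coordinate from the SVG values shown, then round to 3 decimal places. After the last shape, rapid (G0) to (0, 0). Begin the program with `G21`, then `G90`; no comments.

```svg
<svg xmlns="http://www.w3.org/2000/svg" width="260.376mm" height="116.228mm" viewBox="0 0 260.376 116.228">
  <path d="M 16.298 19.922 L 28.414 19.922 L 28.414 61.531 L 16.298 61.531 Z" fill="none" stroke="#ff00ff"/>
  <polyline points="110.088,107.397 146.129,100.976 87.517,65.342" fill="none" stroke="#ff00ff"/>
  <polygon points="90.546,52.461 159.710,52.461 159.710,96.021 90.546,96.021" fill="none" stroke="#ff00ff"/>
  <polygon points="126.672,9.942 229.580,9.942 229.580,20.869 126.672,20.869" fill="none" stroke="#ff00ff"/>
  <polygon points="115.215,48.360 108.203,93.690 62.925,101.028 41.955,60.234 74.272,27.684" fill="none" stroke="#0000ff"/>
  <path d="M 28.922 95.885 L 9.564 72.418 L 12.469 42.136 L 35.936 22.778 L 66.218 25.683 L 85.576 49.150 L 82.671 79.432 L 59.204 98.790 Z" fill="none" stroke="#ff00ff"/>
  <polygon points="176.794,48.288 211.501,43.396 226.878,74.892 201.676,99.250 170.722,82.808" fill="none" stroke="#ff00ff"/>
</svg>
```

G21
G90
G0 X16.298 Y96.306
M4 S493
G1 X28.414 Y96.306 F1448
G1 X28.414 Y54.697
G1 X16.298 Y54.697
G1 X16.298 Y96.306
M5
G0 X110.088 Y8.831
M4 S493
G1 X146.129 Y15.252 F1448
G1 X87.517 Y50.886
M5
G0 X90.546 Y63.767
M4 S493
G1 X159.710 Y63.767 F1448
G1 X159.710 Y20.207
G1 X90.546 Y20.207
G1 X90.546 Y63.767
M5
G0 X126.672 Y106.286
M4 S493
G1 X229.580 Y106.286 F1448
G1 X229.580 Y95.359
G1 X126.672 Y95.359
G1 X126.672 Y106.286
M5
G0 X115.215 Y67.868
M4 S938
G1 X108.203 Y22.538 F1116
G1 X62.925 Y15.200
G1 X41.955 Y55.994
G1 X74.272 Y88.544
G1 X115.215 Y67.868
M5
G0 X28.922 Y20.343
M4 S493
G1 X9.564 Y43.810 F1448
G1 X12.469 Y74.092
G1 X35.936 Y93.450
G1 X66.218 Y90.545
G1 X85.576 Y67.078
G1 X82.671 Y36.796
G1 X59.204 Y17.438
G1 X28.922 Y20.343
M5
G0 X176.794 Y67.940
M4 S493
G1 X211.501 Y72.832 F1448
G1 X226.878 Y41.336
G1 X201.676 Y16.978
G1 X170.722 Y33.420
G1 X176.794 Y67.940
M5
G0 X0.000 Y0.000

viewBox `0 0 260.376 116.228` with mm width/height → 1 unit = 1 mm. Flip: y_m = 116.228 − y_svg.

**Shape 1** — `<path>` rectangle, stroke `#ff00ff` → score (S493, F1448). Machine vertices: (16.298,96.306) → (28.414,96.306) → (28.414,54.697) → (16.298,54.697) → (16.298,96.306). Closed: final G1 returns to the first vertex.

**Shape 2** — `<polyline>` open polyline, stroke `#ff00ff` → score (S493, F1448). Machine vertices: (110.088,8.831) → (146.129,15.252) → (87.517,50.886). Open path.

**Shape 3** — `<polygon>` rectangle, stroke `#ff00ff` → score (S493, F1448). Machine vertices: (90.546,63.767) → (159.710,63.767) → (159.710,20.207) → (90.546,20.207) → (90.546,63.767). Closed: final G1 returns to the first vertex.

**Shape 4** — `<polygon>` rectangle, stroke `#ff00ff` → score (S493, F1448). Machine vertices: (126.672,106.286) → (229.580,106.286) → (229.580,95.359) → (126.672,95.359) → (126.672,106.286). Closed: final G1 returns to the first vertex.

**Shape 5** — `<polygon>` regular polygon, stroke `#0000ff` → cut (S938, F1116). Machine vertices: (115.215,67.868) → (108.203,22.538) → (62.925,15.200) → (41.955,55.994) → (74.272,88.544) → (115.215,67.868). Closed: final G1 returns to the first vertex.

**Shape 6** — `<path>` regular polygon, stroke `#ff00ff` → score (S493, F1448). Machine vertices: (28.922,20.343) → (9.564,43.810) → (12.469,74.092) → (35.936,93.450) → (66.218,90.545) → (85.576,67.078) → (82.671,36.796) → (59.204,17.438) → (28.922,20.343). Closed: final G1 returns to the first vertex.

**Shape 7** — `<polygon>` regular polygon, stroke `#ff00ff` → score (S493, F1448). Machine vertices: (176.794,67.940) → (211.501,72.832) → (226.878,41.336) → (201.676,16.978) → (170.722,33.420) → (176.794,67.940). Closed: final G1 returns to the first vertex.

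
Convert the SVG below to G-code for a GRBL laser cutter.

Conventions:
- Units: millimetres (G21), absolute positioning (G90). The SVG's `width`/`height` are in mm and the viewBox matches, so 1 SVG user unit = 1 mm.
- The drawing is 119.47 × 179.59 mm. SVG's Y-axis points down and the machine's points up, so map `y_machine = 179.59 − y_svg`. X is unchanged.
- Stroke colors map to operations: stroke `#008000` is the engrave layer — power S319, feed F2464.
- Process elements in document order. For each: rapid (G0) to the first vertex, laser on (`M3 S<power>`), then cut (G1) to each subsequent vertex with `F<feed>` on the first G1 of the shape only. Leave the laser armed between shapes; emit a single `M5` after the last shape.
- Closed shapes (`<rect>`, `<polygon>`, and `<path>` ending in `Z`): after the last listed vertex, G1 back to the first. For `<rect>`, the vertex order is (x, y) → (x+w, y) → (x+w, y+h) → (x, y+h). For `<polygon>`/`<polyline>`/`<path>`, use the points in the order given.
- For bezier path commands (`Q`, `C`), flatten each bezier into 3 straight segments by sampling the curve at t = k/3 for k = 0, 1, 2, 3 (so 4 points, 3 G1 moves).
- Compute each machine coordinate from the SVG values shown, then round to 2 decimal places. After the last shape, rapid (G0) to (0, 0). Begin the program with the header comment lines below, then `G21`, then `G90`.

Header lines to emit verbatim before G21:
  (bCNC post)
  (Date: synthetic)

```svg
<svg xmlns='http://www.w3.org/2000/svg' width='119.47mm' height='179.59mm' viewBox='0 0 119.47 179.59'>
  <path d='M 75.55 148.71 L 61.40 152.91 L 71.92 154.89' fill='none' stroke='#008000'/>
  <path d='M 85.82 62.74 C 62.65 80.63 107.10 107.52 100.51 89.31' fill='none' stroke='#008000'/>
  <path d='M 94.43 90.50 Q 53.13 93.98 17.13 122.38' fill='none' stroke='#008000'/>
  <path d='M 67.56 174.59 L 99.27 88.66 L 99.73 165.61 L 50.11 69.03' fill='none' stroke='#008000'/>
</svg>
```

viewBox `0 0 119.47 179.59` with mm width/height → 1 unit = 1 mm. Flip: y_m = 179.59 − y_svg.

**Shape 1** — `<path>` open polyline, stroke `#008000` → engrave (S319, F2464). Machine vertices: (75.55,30.88) → (61.40,26.68) → (71.92,24.70). Open path.

**Shape 2** — `<path>` cubic bezier, stroke `#008000` → engrave (S319, F2464). Control points (SVG): P0=(85.82,62.74), P1=(62.65,80.63), P2=(107.10,107.52), P3=(100.51,89.31); sampled at t=k/3. Machine vertices: (85.82,116.85) → (80.80,97.96) → (94.48,85.10) → (100.51,90.28). Open path.

**Shape 3** — `<path>` quadratic bezier, stroke `#008000` → engrave (S319, F2464). Control points (SVG): P0=(94.43,90.50), P1=(53.13,93.98), P2=(17.13,122.38); sampled at t=k/3. Machine vertices: (94.43,89.09) → (67.49,84.00) → (41.72,73.37) → (17.13,57.21). Open path.

**Shape 4** — `<path>` open polyline, stroke `#008000` → engrave (S319, F2464). Machine vertices: (67.56,5.00) → (99.27,90.93) → (99.73,13.98) → (50.11,110.56). Open path.

(bCNC post)
(Date: synthetic)
G21
G90
G0 X75.55 Y30.88
M3 S319
G1 X61.40 Y26.68 F2464
G1 X71.92 Y24.70
G0 X85.82 Y116.85
M3 S319
G1 X80.80 Y97.96 F2464
G1 X94.48 Y85.10
G1 X100.51 Y90.28
G0 X94.43 Y89.09
M3 S319
G1 X67.49 Y84.00 F2464
G1 X41.72 Y73.37
G1 X17.13 Y57.21
G0 X67.56 Y5.00
M3 S319
G1 X99.27 Y90.93 F2464
G1 X99.73 Y13.98
G1 X50.11 Y110.56
M5
G0 X0.00 Y0.00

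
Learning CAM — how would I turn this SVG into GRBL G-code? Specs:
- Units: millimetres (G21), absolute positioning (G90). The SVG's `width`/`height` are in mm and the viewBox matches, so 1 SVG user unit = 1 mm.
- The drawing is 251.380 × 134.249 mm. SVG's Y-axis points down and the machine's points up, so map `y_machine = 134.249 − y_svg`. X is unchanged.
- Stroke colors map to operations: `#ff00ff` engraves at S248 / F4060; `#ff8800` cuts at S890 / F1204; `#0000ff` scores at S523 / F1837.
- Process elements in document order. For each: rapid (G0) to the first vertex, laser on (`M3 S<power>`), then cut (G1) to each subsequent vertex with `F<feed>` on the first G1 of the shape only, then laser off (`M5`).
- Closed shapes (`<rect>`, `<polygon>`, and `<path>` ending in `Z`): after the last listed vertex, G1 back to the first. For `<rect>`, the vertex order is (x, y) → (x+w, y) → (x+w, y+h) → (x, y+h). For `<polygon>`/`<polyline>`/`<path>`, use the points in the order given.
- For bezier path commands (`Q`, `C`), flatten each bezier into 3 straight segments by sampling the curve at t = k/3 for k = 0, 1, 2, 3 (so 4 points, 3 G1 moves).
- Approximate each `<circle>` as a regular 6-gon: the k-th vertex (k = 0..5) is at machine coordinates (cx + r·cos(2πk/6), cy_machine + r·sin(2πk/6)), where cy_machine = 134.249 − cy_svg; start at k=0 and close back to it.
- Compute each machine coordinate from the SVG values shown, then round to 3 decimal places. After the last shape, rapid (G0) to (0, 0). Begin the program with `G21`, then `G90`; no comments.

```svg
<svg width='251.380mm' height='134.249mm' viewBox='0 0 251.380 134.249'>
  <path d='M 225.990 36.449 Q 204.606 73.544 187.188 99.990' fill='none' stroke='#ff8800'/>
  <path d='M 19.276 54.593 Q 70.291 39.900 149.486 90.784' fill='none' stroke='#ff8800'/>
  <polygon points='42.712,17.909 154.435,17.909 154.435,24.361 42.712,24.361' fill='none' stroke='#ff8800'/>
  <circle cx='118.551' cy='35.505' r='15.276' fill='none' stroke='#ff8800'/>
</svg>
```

G21
G90
G0 X225.990 Y97.800
M3 S890
G1 X212.175 Y74.253 F1204
G1 X199.241 Y53.073
G1 X187.188 Y34.259
M5
G0 X19.276 Y79.656
M3 S890
G1 X56.417 Y82.165 F1204
G1 X99.820 Y70.101
G1 X149.486 Y43.465
M5
G0 X42.712 Y116.340
M3 S890
G1 X154.435 Y116.340 F1204
G1 X154.435 Y109.888
G1 X42.712 Y109.888
G1 X42.712 Y116.340
M5
G0 X133.827 Y98.744
M3 S890
G1 X126.189 Y111.973 F1204
G1 X110.913 Y111.973
G1 X103.275 Y98.744
G1 X110.913 Y85.515
G1 X126.189 Y85.515
G1 X133.827 Y98.744
M5
G0 X0.000 Y0.000

1 u = 1 mm; y_m = 134.249 − y.

[1] `<path>` quadratic bezier, #ff8800→cut S890 F1204: (225.990,97.800) → (212.175,74.253) → (199.241,53.073) → (187.188,34.259)

[2] `<path>` quadratic bezier, #ff8800→cut S890 F1204: (19.276,79.656) → (56.417,82.165) → (99.820,70.101) → (149.486,43.465)

[3] `<polygon>` rectangle, #ff8800→cut S890 F1204: (42.712,116.340) → (154.435,116.340) → (154.435,109.888) → (42.712,109.888) → (42.712,116.340) (closed)

[4] `<circle>` circle, #ff8800→cut S890 F1204: (133.827,98.744) → (126.189,111.973) → (110.913,111.973) → (103.275,98.744) → (110.913,85.515) → (126.189,85.515) → (133.827,98.744) (closed)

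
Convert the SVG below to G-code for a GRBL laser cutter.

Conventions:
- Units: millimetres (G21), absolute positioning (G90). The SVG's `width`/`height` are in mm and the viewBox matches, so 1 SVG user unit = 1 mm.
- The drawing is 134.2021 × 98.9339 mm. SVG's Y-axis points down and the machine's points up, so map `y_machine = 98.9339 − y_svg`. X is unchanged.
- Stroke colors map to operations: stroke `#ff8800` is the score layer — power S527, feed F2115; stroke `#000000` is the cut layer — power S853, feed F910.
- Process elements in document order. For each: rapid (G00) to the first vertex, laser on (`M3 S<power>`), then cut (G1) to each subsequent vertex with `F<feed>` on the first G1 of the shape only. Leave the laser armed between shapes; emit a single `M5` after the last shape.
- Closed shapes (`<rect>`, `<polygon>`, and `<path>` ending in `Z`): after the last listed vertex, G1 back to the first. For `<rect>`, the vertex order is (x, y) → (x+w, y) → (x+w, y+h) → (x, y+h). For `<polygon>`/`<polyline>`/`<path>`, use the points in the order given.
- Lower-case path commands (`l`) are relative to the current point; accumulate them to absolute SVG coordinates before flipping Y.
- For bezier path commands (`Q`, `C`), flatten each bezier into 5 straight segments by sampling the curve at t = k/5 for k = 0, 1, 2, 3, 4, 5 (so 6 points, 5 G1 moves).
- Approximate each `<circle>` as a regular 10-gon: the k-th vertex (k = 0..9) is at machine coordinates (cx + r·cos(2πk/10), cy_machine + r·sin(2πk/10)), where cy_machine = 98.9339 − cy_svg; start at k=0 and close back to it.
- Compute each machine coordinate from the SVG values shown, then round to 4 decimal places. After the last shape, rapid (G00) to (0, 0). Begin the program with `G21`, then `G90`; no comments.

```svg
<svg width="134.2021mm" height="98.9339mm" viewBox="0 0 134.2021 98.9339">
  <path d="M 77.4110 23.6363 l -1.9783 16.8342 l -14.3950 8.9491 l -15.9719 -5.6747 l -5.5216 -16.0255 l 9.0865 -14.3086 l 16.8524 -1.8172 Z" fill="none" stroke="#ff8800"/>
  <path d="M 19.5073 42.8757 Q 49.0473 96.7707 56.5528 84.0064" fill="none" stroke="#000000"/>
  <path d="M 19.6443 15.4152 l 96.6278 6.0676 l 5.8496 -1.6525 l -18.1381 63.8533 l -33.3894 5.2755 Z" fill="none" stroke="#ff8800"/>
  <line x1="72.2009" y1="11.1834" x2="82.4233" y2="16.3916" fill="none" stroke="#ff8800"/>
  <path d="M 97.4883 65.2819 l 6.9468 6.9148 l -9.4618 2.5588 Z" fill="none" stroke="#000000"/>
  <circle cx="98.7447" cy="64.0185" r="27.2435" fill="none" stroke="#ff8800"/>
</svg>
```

viewBox `0 0 134.2021 98.9339` with mm width/height → 1 unit = 1 mm. Flip: y_m = 98.9339 − y_svg.

**Shape 1** — `<path>` regular polygon, stroke `#ff8800` → score (S527, F2115). Machine vertices: (77.4110,75.2976) → (75.4327,58.4634) → (61.0377,49.5143) → (45.0658,55.1890) → (39.5442,71.2145) → (48.6307,85.5231) → (65.4831,87.3403) → (77.4110,75.2976). Closed: final G1 returns to the first vertex.

**Shape 2** — `<path>` quadratic bezier, stroke `#000000` → cut (S853, F910). Control points (SVG): P0=(19.5073,42.8757), P1=(49.0473,96.7707), P2=(56.5528,84.0064); sampled at t=k/5. Machine vertices: (19.5073,56.0582) → (30.4419,37.1666) → (39.6138,23.6077) → (47.0229,15.3815) → (52.6692,12.4882) → (56.5528,14.9275). Open path.

**Shape 3** — `<path>` closed polygon, stroke `#ff8800` → score (S527, F2115). Machine vertices: (19.6443,83.5187) → (116.2721,77.4511) → (122.1217,79.1036) → (103.9836,15.2503) → (70.5942,9.9748) → (19.6443,83.5187). Closed: final G1 returns to the first vertex.

**Shape 4** — `<line>` line segment, stroke `#ff8800` → score (S527, F2115). Machine vertices: (72.2009,87.7505) → (82.4233,82.5423). Open path.

**Shape 5** — `<path>` regular polygon, stroke `#000000` → cut (S853, F910). Machine vertices: (97.4883,33.6520) → (104.4351,26.7372) → (94.9733,24.1784) → (97.4883,33.6520). Closed: final G1 returns to the first vertex.

**Shape 6** — `<circle>` circle, stroke `#ff8800` → score (S527, F2115). Machine vertices: (125.9882,34.9154) → (120.7852,50.9287) → (107.1634,60.8255) → (90.3260,60.8255) → (76.7042,50.9287) → (71.5012,34.9154) → (76.7042,18.9021) → (90.3260,9.0053) → (107.1634,9.0053) → (120.7852,18.9021) → (125.9882,34.9154). Closed: final G1 returns to the first vertex.

G21
G90
G00 X77.4110 Y75.2976
M3 S527
G1 X75.4327 Y58.4634 F2115
G1 X61.0377 Y49.5143
G1 X45.0658 Y55.1890
G1 X39.5442 Y71.2145
G1 X48.6307 Y85.5231
G1 X65.4831 Y87.3403
G1 X77.4110 Y75.2976
G00 X19.5073 Y56.0582
M3 S853
G1 X30.4419 Y37.1666 F910
G1 X39.6138 Y23.6077
G1 X47.0229 Y15.3815
G1 X52.6692 Y12.4882
G1 X56.5528 Y14.9275
G00 X19.6443 Y83.5187
M3 S527
G1 X116.2721 Y77.4511 F2115
G1 X122.1217 Y79.1036
G1 X103.9836 Y15.2503
G1 X70.5942 Y9.9748
G1 X19.6443 Y83.5187
G00 X72.2009 Y87.7505
M3 S527
G1 X82.4233 Y82.5423 F2115
G00 X97.4883 Y33.6520
M3 S853
G1 X104.4351 Y26.7372 F910
G1 X94.9733 Y24.1784
G1 X97.4883 Y33.6520
G00 X125.9882 Y34.9154
M3 S527
G1 X120.7852 Y50.9287 F2115
G1 X107.1634 Y60.8255
G1 X90.3260 Y60.8255
G1 X76.7042 Y50.9287
G1 X71.5012 Y34.9154
G1 X76.7042 Y18.9021
G1 X90.3260 Y9.0053
G1 X107.1634 Y9.0053
G1 X120.7852 Y18.9021
G1 X125.9882 Y34.9154
M5
G00 X0.0000 Y0.0000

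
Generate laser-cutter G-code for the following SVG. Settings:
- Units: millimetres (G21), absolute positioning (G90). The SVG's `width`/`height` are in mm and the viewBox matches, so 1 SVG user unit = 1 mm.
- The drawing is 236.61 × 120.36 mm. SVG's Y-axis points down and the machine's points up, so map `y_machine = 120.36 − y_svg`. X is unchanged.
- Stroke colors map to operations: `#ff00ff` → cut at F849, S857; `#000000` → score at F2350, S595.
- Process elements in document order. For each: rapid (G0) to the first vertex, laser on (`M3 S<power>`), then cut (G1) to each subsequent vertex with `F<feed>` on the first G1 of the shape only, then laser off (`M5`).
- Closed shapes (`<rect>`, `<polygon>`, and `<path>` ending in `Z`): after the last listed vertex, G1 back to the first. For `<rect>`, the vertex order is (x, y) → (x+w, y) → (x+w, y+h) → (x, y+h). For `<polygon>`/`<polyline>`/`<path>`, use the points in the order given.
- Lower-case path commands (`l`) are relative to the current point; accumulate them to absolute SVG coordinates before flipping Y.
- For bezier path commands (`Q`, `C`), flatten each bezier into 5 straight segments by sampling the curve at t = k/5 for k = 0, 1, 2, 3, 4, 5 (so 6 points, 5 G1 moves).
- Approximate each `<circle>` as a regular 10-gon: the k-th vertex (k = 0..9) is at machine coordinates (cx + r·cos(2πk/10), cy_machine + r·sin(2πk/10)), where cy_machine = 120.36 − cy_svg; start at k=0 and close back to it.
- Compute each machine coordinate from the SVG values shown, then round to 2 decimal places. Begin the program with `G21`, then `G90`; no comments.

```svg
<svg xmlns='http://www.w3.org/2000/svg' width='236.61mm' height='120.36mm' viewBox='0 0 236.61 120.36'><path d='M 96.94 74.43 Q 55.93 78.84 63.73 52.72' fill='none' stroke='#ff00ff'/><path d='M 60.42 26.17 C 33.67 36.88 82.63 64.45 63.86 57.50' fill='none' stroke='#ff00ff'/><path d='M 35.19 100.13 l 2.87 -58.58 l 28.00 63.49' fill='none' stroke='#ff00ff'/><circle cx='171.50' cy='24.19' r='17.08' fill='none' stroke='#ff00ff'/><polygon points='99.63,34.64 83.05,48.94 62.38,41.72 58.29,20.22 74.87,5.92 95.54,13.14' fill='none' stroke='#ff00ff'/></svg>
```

Since the viewBox matches the mm dimensions, user units are millimetres directly. The only transform is the Y-flip y_m = 120.36 − y_svg.

Shape 1 is a quadratic bezier drawn with `<path>`. Its stroke #ff00ff means cut at S857, F849. After flipping Y the toolpath is (96.94,45.93) → (82.49,45.39) → (71.94,47.29) → (65.30,51.63) → (62.56,58.41) → (63.73,67.64).

Shape 2 is a cubic bezier drawn with `<path>`. Its stroke #ff00ff means cut at S857, F849. After flipping Y the toolpath is (60.42,94.19) → (52.31,86.15) → (55.48,76.53) → (63.05,67.80) → (68.14,62.42) → (63.86,62.86).

Shape 3 is a open polyline drawn with `<path>`. Its stroke #ff00ff means cut at S857, F849. After flipping Y the toolpath is (35.19,20.23) → (38.06,78.81) → (66.06,15.32).

Shape 4 is a circle drawn with `<circle>`. Its stroke #ff00ff means cut at S857, F849. After flipping Y the toolpath is (188.58,96.17) → (185.32,106.21) → (176.78,112.41) → (166.22,112.41) → (157.68,106.21) → (154.42,96.17) → (157.68,86.13) → (166.22,79.93) → (176.78,79.93) → (185.32,86.13) → (188.58,96.17), returning to the start.

Shape 5 is a regular polygon drawn with `<polygon>`. Its stroke #ff00ff means cut at S857, F849. After flipping Y the toolpath is (99.63,85.72) → (83.05,71.42) → (62.38,78.64) → (58.29,100.14) → (74.87,114.44) → (95.54,107.22) → (99.63,85.72), returning to the start.

G21
G90
G0 X96.94 Y45.93
M3 S857
G1 X82.49 Y45.39 F849
G1 X71.94 Y47.29
G1 X65.30 Y51.63
G1 X62.56 Y58.41
G1 X63.73 Y67.64
M5
G0 X60.42 Y94.19
M3 S857
G1 X52.31 Y86.15 F849
G1 X55.48 Y76.53
G1 X63.05 Y67.80
G1 X68.14 Y62.42
G1 X63.86 Y62.86
M5
G0 X35.19 Y20.23
M3 S857
G1 X38.06 Y78.81 F849
G1 X66.06 Y15.32
M5
G0 X188.58 Y96.17
M3 S857
G1 X185.32 Y106.21 F849
G1 X176.78 Y112.41
G1 X166.22 Y112.41
G1 X157.68 Y106.21
G1 X154.42 Y96.17
G1 X157.68 Y86.13
G1 X166.22 Y79.93
G1 X176.78 Y79.93
G1 X185.32 Y86.13
G1 X188.58 Y96.17
M5
G0 X99.63 Y85.72
M3 S857
G1 X83.05 Y71.42 F849
G1 X62.38 Y78.64
G1 X58.29 Y100.14
G1 X74.87 Y114.44
G1 X95.54 Y107.22
G1 X99.63 Y85.72
M5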